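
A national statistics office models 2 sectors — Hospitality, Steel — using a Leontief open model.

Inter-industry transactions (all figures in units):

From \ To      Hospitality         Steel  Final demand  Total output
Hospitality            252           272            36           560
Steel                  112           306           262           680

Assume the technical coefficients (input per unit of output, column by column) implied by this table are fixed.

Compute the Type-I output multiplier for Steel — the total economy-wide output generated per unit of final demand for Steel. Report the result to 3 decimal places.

m_S = 4.270

Technical coefficients a_ij = z_ij / X_j:
  a_HH = 252/560 = 0.45, a_SH = 112/560 = 0.20
  a_HS = 272/680 = 0.40, a_SS = 306/680 = 0.45
I − A =
  [   0.55    -0.40]
  [  -0.20     0.55]
det(I−A) = (0.55)(0.55) − (-0.40)(-0.20) = 0.2225
adj(I−A) = [[0.55, 0.40], [0.20, 0.55]]
(I − A)⁻¹ = adj(I−A) / det(I−A) ≈
  [   2.4719     1.7978]
  [   0.8989     2.4719]
The output multiplier for sector j is the column-j sum of the Leontief inverse (I − A)⁻¹ = adj(I−A) / det(I−A).
Column S of adj(I−A): (0.40, 0.55); det(I−A) = 0.2225.
m_S = (0.40 + 0.55) / 0.2225 = 0.95 / 0.2225 ≈ 4.270.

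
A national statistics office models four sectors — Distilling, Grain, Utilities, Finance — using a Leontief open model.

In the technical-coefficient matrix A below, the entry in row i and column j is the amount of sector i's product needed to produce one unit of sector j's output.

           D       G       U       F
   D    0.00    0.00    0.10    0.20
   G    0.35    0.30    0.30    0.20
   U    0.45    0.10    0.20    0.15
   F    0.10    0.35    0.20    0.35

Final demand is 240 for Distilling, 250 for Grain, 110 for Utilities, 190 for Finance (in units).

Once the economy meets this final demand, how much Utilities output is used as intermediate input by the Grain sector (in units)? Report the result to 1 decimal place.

I − A =
  [   1.00     0.00    -0.10    -0.20]
  [  -0.35     0.70    -0.30    -0.20]
  [  -0.45    -0.10     0.80    -0.15]
  [  -0.10    -0.35    -0.20     0.65]
Compute the cofactors C_ij = (−1)^(i+j)·(3×3 minor ij) of I−A; the adjugate is their transpose:
adj(I−A) = Cᵀ =
  [ 0.247750   0.071750   0.087500   0.118500]
  [ 0.297750   0.425250   0.267750   0.284250]
  [ 0.226875   0.147000   0.346500   0.195000]
  [ 0.268250   0.285250   0.264250   0.495000]
det(I−A) = Σ_j (I−A)_1j·C_1j = (1.00)(0.247750) + (0.00)(0.297750) + (-0.10)(0.226875) + (-0.20)(0.268250) = 0.1714125
(I − A)⁻¹ = adj(I−A) / det(I−A) ≈
  [   1.4453     0.4186     0.5105     0.6913]
  [   1.7370     2.4809     1.5620     1.6583]
  [   1.3236     0.8576     2.0214     1.1376]
  [   1.5649     1.6641     1.5416     2.8878]
First solve x = (I − A)⁻¹ d = adj(I−A)·d / det(I−A); in particular x_G = (0.297750·240 + 0.425250·250 + 0.267750·110 + 0.284250·190) / 0.1714125 = 261.2325 / 0.1714125 ≈ 1523.999.
Intermediate flow from U to G: z_UG = a_UG · x_G = 0.10 × 261.2325 / 0.1714125 = 26.12325 / 0.1714125 ≈ 152.4.

z_UG = 152.4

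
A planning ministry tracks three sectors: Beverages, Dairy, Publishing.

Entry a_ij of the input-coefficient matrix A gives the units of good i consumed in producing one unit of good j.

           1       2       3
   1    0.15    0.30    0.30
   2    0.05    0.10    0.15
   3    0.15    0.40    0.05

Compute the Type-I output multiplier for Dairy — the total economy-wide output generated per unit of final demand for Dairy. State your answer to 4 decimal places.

m_2 = 2.5524

I − A =
  [   0.85    -0.30    -0.30]
  [  -0.05     0.90    -0.15]
  [  -0.15    -0.40     0.95]
Cofactors of I−A, C_ij = (−1)^(i+j)·(minor ij) (rows/columns in the sector order above):
  C_11 = (0.90)(0.95) − (-0.15)(-0.40) = 0.7950
  C_12 = −[(-0.05)(0.95) − (-0.15)(-0.15)] = 0.0700
  C_13 = (-0.05)(-0.40) − (0.90)(-0.15) = 0.1550
  C_21 = −[(-0.30)(0.95) − (-0.30)(-0.40)] = 0.4050
  C_22 = (0.85)(0.95) − (-0.30)(-0.15) = 0.7625
  C_23 = −[(0.85)(-0.40) − (-0.30)(-0.15)] = 0.3850
  C_31 = (-0.30)(-0.15) − (-0.30)(0.90) = 0.3150
  C_32 = −[(0.85)(-0.15) − (-0.30)(-0.05)] = 0.1425
  C_33 = (0.85)(0.90) − (-0.30)(-0.05) = 0.7500
det(I−A) = Σ_j (I−A)_1j·C_1j = (0.85)(0.7950) + (-0.30)(0.0700) + (-0.30)(0.1550) = 0.60825
adj(I−A) = Cᵀ =
  [ 0.7950   0.4050   0.3150]
  [ 0.0700   0.7625   0.1425]
  [ 0.1550   0.3850   0.7500]
(I − A)⁻¹ = adj(I−A) / det(I−A) ≈
  [   1.30703     0.66584     0.51788]
  [   0.11508     1.25360     0.23428]
  [   0.25483     0.63296     1.23305]
The output multiplier for sector j is the column-j sum of the Leontief inverse (I − A)⁻¹ = adj(I−A) / det(I−A).
Column 2 of adj(I−A): (0.4050, 0.7625, 0.3850); det(I−A) = 0.60825.
m_2 = (0.4050 + 0.7625 + 0.3850) / 0.60825 = 1.5525 / 0.60825 ≈ 2.5524.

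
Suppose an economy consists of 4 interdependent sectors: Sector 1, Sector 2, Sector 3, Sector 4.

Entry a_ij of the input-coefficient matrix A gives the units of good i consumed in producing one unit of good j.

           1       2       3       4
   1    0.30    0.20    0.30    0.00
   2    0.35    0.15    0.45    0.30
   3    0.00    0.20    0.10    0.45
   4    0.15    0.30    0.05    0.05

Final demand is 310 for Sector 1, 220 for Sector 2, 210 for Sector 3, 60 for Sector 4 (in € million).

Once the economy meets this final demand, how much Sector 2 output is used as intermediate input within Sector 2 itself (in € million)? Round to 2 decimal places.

I − A =
  [   0.70    -0.20    -0.30     0.00]
  [  -0.35     0.85    -0.45    -0.30]
  [   0.00    -0.20     0.90    -0.45]
  [  -0.15    -0.30    -0.05     0.95]
Compute the cofactors C_ij = (−1)^(i+j)·(3×3 minor ij) of I−A; the adjugate is their transpose:
adj(I−A) = Cᵀ =
  [ 0.477375   0.264000   0.303750   0.227250]
  [ 0.362250   0.562500   0.423000   0.378000]
  [ 0.180125   0.241000   0.426750   0.278250]
  [ 0.199250   0.232000   0.204000   0.388500]
det(I−A) = Σ_j (I−A)_1j·C_1j = (0.70)(0.477375) + (-0.20)(0.362250) + (-0.30)(0.180125) + (0.00)(0.199250) = 0.207675
(I − A)⁻¹ = adj(I−A) / det(I−A) ≈
  [   2.2987     1.2712     1.4626     1.0943]
  [   1.7443     2.7086     2.0368     1.8202]
  [   0.8673     1.1605     2.0549     1.3398]
  [   0.9594     1.1171     0.9823     1.8707]
First solve x = (I − A)⁻¹ d = adj(I−A)·d / det(I−A); in particular x_2 = (0.362250·310 + 0.562500·220 + 0.423000·210 + 0.378000·60) / 0.207675 = 347.5575 / 0.207675 ≈ 1673.5645.
Intermediate flow from 2 to 2: z_22 = a_22 · x_2 = 0.15 × 347.5575 / 0.207675 = 52.133625 / 0.207675 ≈ 251.03.

z_22 = 251.03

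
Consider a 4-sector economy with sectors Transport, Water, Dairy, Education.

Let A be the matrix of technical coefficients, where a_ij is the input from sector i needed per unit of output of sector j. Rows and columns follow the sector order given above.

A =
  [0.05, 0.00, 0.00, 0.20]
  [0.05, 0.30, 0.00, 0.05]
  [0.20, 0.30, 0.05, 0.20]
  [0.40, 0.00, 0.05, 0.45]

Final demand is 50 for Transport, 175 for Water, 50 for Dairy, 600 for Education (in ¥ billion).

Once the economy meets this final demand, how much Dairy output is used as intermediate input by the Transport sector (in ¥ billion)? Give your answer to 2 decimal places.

I − A =
  [   0.95     0.00     0.00    -0.20]
  [  -0.05     0.70     0.00    -0.05]
  [  -0.20    -0.30     0.95    -0.20]
  [  -0.40     0.00    -0.05     0.55]
Compute the cofactors C_ij = (−1)^(i+j)·(3×3 minor ij) of I−A; the adjugate is their transpose:
adj(I−A) = Cᵀ =
  [ 0.358000   0.003000   0.007000   0.133000]
  [ 0.045125   0.408875   0.002875   0.054625]
  [ 0.147250   0.132750   0.309750   0.178250]
  [ 0.273750   0.014250   0.033250   0.631750]
det(I−A) = Σ_j (I−A)_1j·C_1j = (0.95)(0.358000) + (0.00)(0.045125) + (0.00)(0.147250) + (-0.20)(0.273750) = 0.28535
(I − A)⁻¹ = adj(I−A) / det(I−A) ≈
  [   1.2546     0.0105     0.0245     0.4661]
  [   0.1581     1.4329     0.0101     0.1914]
  [   0.5160     0.4652     1.0855     0.6247]
  [   0.9593     0.0499     0.1165     2.2139]
First solve x = (I − A)⁻¹ d = adj(I−A)·d / det(I−A); in particular x_T = (0.358000·50 + 0.003000·175 + 0.007000·50 + 0.133000·600) / 0.28535 = 98.575 / 0.28535 ≈ 345.4530.
Intermediate flow from D to T: z_DT = a_DT · x_T = 0.20 × 98.575 / 0.28535 = 19.715 / 0.28535 ≈ 69.09.

z_DT = 69.09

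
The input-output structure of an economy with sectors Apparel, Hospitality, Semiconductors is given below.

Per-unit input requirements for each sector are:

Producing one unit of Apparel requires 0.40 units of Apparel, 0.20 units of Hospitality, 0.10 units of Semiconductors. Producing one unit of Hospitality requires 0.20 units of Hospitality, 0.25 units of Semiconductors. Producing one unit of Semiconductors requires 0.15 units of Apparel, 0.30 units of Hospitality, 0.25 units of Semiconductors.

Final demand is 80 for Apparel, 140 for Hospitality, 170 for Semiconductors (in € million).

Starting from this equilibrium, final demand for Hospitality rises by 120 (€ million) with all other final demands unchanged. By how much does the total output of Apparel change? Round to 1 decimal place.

Δx_A = 15.2

I − A =
  [   0.60     0.00    -0.15]
  [  -0.20     0.80    -0.30]
  [  -0.10    -0.25     0.75]
Cofactors of I−A, C_ij = (−1)^(i+j)·(minor ij) (rows/columns in the sector order above):
  C_11 = (0.80)(0.75) − (-0.30)(-0.25) = 0.5250
  C_12 = −[(-0.20)(0.75) − (-0.30)(-0.10)] = 0.1800
  C_13 = (-0.20)(-0.25) − (0.80)(-0.10) = 0.1300
  C_21 = −[(0.00)(0.75) − (-0.15)(-0.25)] = 0.0375
  C_22 = (0.60)(0.75) − (-0.15)(-0.10) = 0.4350
  C_23 = −[(0.60)(-0.25) − (0.00)(-0.10)] = 0.1500
  C_31 = (0.00)(-0.30) − (-0.15)(0.80) = 0.1200
  C_32 = −[(0.60)(-0.30) − (-0.15)(-0.20)] = 0.2100
  C_33 = (0.60)(0.80) − (0.00)(-0.20) = 0.4800
det(I−A) = Σ_j (I−A)_1j·C_1j = (0.60)(0.5250) + (0.00)(0.1800) + (-0.15)(0.1300) = 0.2955
adj(I−A) = Cᵀ =
  [ 0.5250   0.0375   0.1200]
  [ 0.1800   0.4350   0.2100]
  [ 0.1300   0.1500   0.4800]
(I − A)⁻¹ = adj(I−A) / det(I−A) ≈
  [   1.7766     0.1269     0.4061]
  [   0.6091     1.4721     0.7107]
  [   0.4399     0.5076     1.6244]
Δx = (I − A)⁻¹ Δd with Δd having +120 in the Hospitality component and 0 elsewhere.
So Δx_A = L_AH · (+120), where L_AH = adj(I−A)_AH / det(I−A) = 0.0375 / 0.2955.
Δx_A = 0.0375 × (+120) / 0.2955 = 4.50 / 0.2955 ≈ 15.2.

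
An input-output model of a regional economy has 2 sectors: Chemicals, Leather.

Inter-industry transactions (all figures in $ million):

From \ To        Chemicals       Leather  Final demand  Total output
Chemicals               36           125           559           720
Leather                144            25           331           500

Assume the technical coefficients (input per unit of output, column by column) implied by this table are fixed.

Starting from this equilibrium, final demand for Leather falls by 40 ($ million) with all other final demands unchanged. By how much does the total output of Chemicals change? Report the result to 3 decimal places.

Δx_C = -11.730

Technical coefficients a_ij = z_ij / X_j:
  a_CC = 36/720 = 0.05, a_LC = 144/720 = 0.20
  a_CL = 125/500 = 0.25, a_LL = 25/500 = 0.05
I − A =
  [   0.95    -0.25]
  [  -0.20     0.95]
det(I−A) = (0.95)(0.95) − (-0.25)(-0.20) = 0.8525
adj(I−A) = [[0.95, 0.25], [0.20, 0.95]]
(I − A)⁻¹ = adj(I−A) / det(I−A) ≈
  [   1.1144     0.2933]
  [   0.2346     1.1144]
Δx = (I − A)⁻¹ Δd with Δd having -40 in the Leather component and 0 elsewhere.
So Δx_C = L_CL · (-40), where L_CL = adj(I−A)_CL / det(I−A) = 0.25 / 0.8525.
Δx_C = 0.25 × (-40) / 0.8525 = -10.00 / 0.8525 ≈ -11.730.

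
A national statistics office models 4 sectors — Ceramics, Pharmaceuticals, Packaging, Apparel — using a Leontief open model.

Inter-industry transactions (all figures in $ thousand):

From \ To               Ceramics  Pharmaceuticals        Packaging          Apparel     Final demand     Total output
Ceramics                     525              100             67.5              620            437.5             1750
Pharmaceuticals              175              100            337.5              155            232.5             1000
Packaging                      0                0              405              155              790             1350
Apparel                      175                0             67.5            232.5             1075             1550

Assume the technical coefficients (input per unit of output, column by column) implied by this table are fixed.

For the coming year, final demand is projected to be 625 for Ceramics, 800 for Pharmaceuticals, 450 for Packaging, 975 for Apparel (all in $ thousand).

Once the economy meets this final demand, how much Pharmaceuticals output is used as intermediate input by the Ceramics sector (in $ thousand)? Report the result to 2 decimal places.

Technical coefficients a_ij = z_ij / X_j:
  a_11 = 525/1750 = 0.30, a_21 = 175/1750 = 0.10, a_31 = 0/1750 = 0.00, a_41 = 175/1750 = 0.10
  a_12 = 100/1000 = 0.10, a_22 = 100/1000 = 0.10, a_32 = 0/1000 = 0.00, a_42 = 0/1000 = 0.00
  a_13 = 67.5/1350 = 0.05, a_23 = 337.5/1350 = 0.25, a_33 = 405/1350 = 0.30, a_43 = 67.5/1350 = 0.05
  a_14 = 620/1550 = 0.40, a_24 = 155/1550 = 0.10, a_34 = 155/1550 = 0.10, a_44 = 232.5/1550 = 0.15
I − A =
  [   0.70    -0.10    -0.05    -0.40]
  [  -0.10     0.90    -0.25    -0.10]
  [   0.00     0.00     0.70    -0.10]
  [  -0.10     0.00    -0.05     0.85]
Compute the cofactors C_ij = (−1)^(i+j)·(3×3 minor ij) of I−A; the adjugate is their transpose:
adj(I−A) = Cᵀ =
  [ 0.5310   0.0590   0.0780   0.2660]
  [ 0.0685   0.3845   0.1490   0.0950]
  [ 0.0090   0.0010   0.4900   0.0620]
  [ 0.0630   0.0070   0.0380   0.4340]
det(I−A) = Σ_j (I−A)_1j·C_1j = (0.70)(0.5310) + (-0.10)(0.0685) + (-0.05)(0.0090) + (-0.40)(0.0630) = 0.3392
(I − A)⁻¹ = adj(I−A) / det(I−A) ≈
  [   1.5654     0.1739     0.2300     0.7842]
  [   0.2019     1.1335     0.4393     0.2801]
  [   0.0265     0.0029     1.4446     0.1828]
  [   0.1857     0.0206     0.1120     1.2795]
First solve x = (I − A)⁻¹ d = adj(I−A)·d / det(I−A); in particular x_1 = (0.5310·625 + 0.0590·800 + 0.0780·450 + 0.2660·975) / 0.3392 = 673.525 / 0.3392 ≈ 1985.6279.
Intermediate flow from 2 to 1: z_21 = a_21 · x_1 = 0.10 × 673.525 / 0.3392 = 67.3525 / 0.3392 ≈ 198.56.

z_21 = 198.56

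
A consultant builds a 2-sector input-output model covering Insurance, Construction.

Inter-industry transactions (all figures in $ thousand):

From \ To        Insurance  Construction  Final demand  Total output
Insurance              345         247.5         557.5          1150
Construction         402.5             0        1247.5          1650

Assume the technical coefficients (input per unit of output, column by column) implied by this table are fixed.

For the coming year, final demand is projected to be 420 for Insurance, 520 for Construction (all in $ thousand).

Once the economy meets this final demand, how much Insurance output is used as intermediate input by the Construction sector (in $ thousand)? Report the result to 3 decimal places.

z_12 = 118.378

Technical coefficients a_ij = z_ij / X_j:
  a_11 = 345/1150 = 0.30, a_21 = 402.5/1150 = 0.35
  a_12 = 247.5/1650 = 0.15, a_22 = 0/1650 = 0.00
I − A =
  [   0.70    -0.15]
  [  -0.35     1.00]
det(I−A) = (0.70)(1.00) − (-0.15)(-0.35) = 0.6475
adj(I−A) = [[1.00, 0.15], [0.35, 0.70]]
(I − A)⁻¹ = adj(I−A) / det(I−A) ≈
  [   1.5444     0.2317]
  [   0.5405     1.0811]
First solve x = (I − A)⁻¹ d = adj(I−A)·d / det(I−A); in particular x_2 = (0.35·420 + 0.70·520) / 0.6475 = 511.00 / 0.6475 ≈ 789.18919.
Intermediate flow from 1 to 2: z_12 = a_12 · x_2 = 0.15 × 511.00 / 0.6475 = 76.65 / 0.6475 ≈ 118.378.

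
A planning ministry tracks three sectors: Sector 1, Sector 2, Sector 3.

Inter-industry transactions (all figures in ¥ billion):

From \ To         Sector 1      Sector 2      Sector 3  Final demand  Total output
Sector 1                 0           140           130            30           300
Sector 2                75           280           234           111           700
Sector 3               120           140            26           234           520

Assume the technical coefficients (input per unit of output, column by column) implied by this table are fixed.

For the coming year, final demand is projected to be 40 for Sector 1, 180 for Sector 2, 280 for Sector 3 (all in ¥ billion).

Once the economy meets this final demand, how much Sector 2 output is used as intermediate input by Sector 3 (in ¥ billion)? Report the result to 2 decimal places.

Technical coefficients a_ij = z_ij / X_j:
  a_11 = 0/300 = 0.00, a_21 = 75/300 = 0.25, a_31 = 120/300 = 0.40
  a_12 = 140/700 = 0.20, a_22 = 280/700 = 0.40, a_32 = 140/700 = 0.20
  a_13 = 130/520 = 0.25, a_23 = 234/520 = 0.45, a_33 = 26/520 = 0.05
I − A =
  [   1.00    -0.20    -0.25]
  [  -0.25     0.60    -0.45]
  [  -0.40    -0.20     0.95]
Cofactors of I−A, C_ij = (−1)^(i+j)·(minor ij) (rows/columns in the sector order above):
  C_11 = (0.60)(0.95) − (-0.45)(-0.20) = 0.4800
  C_12 = −[(-0.25)(0.95) − (-0.45)(-0.40)] = 0.4175
  C_13 = (-0.25)(-0.20) − (0.60)(-0.40) = 0.2900
  C_21 = −[(-0.20)(0.95) − (-0.25)(-0.20)] = 0.2400
  C_22 = (1.00)(0.95) − (-0.25)(-0.40) = 0.8500
  C_23 = −[(1.00)(-0.20) − (-0.20)(-0.40)] = 0.2800
  C_31 = (-0.20)(-0.45) − (-0.25)(0.60) = 0.2400
  C_32 = −[(1.00)(-0.45) − (-0.25)(-0.25)] = 0.5125
  C_33 = (1.00)(0.60) − (-0.20)(-0.25) = 0.5500
det(I−A) = Σ_j (I−A)_1j·C_1j = (1.00)(0.4800) + (-0.20)(0.4175) + (-0.25)(0.2900) = 0.3240
adj(I−A) = Cᵀ =
  [ 0.4800   0.2400   0.2400]
  [ 0.4175   0.8500   0.5125]
  [ 0.2900   0.2800   0.5500]
(I − A)⁻¹ = adj(I−A) / det(I−A) ≈
  [   1.4815     0.7407     0.7407]
  [   1.2886     2.6235     1.5818]
  [   0.8951     0.8642     1.6975]
First solve x = (I − A)⁻¹ d = adj(I−A)·d / det(I−A); in particular x_3 = (0.2900·40 + 0.2800·180 + 0.5500·280) / 0.3240 = 216.00 / 0.3240 ≈ 666.6667.
Intermediate flow from 2 to 3: z_23 = a_23 · x_3 = 0.45 × 216.00 / 0.3240 = 97.20 / 0.3240 = 300.00.

z_23 = 300.00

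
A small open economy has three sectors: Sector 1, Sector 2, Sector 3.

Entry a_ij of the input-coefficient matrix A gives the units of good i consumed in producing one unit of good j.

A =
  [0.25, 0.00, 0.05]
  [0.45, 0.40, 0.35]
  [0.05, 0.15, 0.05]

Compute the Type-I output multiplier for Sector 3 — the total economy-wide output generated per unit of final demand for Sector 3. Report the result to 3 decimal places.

I − A =
  [   0.75     0.00    -0.05]
  [  -0.45     0.60    -0.35]
  [  -0.05    -0.15     0.95]
Cofactors of I−A, C_ij = (−1)^(i+j)·(minor ij) (rows/columns in the sector order above):
  C_11 = (0.60)(0.95) − (-0.35)(-0.15) = 0.5175
  C_12 = −[(-0.45)(0.95) − (-0.35)(-0.05)] = 0.4450
  C_13 = (-0.45)(-0.15) − (0.60)(-0.05) = 0.0975
  C_21 = −[(0.00)(0.95) − (-0.05)(-0.15)] = 0.0075
  C_22 = (0.75)(0.95) − (-0.05)(-0.05) = 0.7100
  C_23 = −[(0.75)(-0.15) − (0.00)(-0.05)] = 0.1125
  C_31 = (0.00)(-0.35) − (-0.05)(0.60) = 0.0300
  C_32 = −[(0.75)(-0.35) − (-0.05)(-0.45)] = 0.2850
  C_33 = (0.75)(0.60) − (0.00)(-0.45) = 0.4500
det(I−A) = Σ_j (I−A)_1j·C_1j = (0.75)(0.5175) + (0.00)(0.4450) + (-0.05)(0.0975) = 0.38325
adj(I−A) = Cᵀ =
  [ 0.5175   0.0075   0.0300]
  [ 0.4450   0.7100   0.2850]
  [ 0.0975   0.1125   0.4500]
(I − A)⁻¹ = adj(I−A) / det(I−A) ≈
  [   1.3503     0.0196     0.0783]
  [   1.1611     1.8526     0.7436]
  [   0.2544     0.2935     1.1742]
The output multiplier for sector j is the column-j sum of the Leontief inverse (I − A)⁻¹ = adj(I−A) / det(I−A).
Column 3 of adj(I−A): (0.0300, 0.2850, 0.4500); det(I−A) = 0.38325.
m_3 = (0.0300 + 0.2850 + 0.4500) / 0.38325 = 0.765 / 0.38325 ≈ 1.996.

m_3 = 1.996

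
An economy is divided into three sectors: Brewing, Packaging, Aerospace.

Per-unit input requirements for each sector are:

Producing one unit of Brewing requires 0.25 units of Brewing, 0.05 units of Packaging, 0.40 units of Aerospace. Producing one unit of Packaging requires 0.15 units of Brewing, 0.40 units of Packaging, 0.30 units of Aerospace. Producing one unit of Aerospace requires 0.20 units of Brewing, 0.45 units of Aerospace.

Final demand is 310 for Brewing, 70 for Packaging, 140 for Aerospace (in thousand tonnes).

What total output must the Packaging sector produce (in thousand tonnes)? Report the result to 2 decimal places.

I − A =
  [   0.75    -0.15    -0.20]
  [  -0.05     0.60     0.00]
  [  -0.40    -0.30     0.55]
Cofactors of I−A, C_ij = (−1)^(i+j)·(minor ij) (rows/columns in the sector order above):
  C_11 = (0.60)(0.55) − (0.00)(-0.30) = 0.3300
  C_12 = −[(-0.05)(0.55) − (0.00)(-0.40)] = 0.0275
  C_13 = (-0.05)(-0.30) − (0.60)(-0.40) = 0.2550
  C_21 = −[(-0.15)(0.55) − (-0.20)(-0.30)] = 0.1425
  C_22 = (0.75)(0.55) − (-0.20)(-0.40) = 0.3325
  C_23 = −[(0.75)(-0.30) − (-0.15)(-0.40)] = 0.2850
  C_31 = (-0.15)(0.00) − (-0.20)(0.60) = 0.1200
  C_32 = −[(0.75)(0.00) − (-0.20)(-0.05)] = 0.0100
  C_33 = (0.75)(0.60) − (-0.15)(-0.05) = 0.4425
det(I−A) = Σ_j (I−A)_1j·C_1j = (0.75)(0.3300) + (-0.15)(0.0275) + (-0.20)(0.2550) = 0.192375
adj(I−A) = Cᵀ =
  [ 0.3300   0.1425   0.1200]
  [ 0.0275   0.3325   0.0100]
  [ 0.2550   0.2850   0.4425]
(I − A)⁻¹ = adj(I−A) / det(I−A) ≈
  [   1.7154     0.7407     0.6238]
  [   0.1429     1.7284     0.0520]
  [   1.3255     1.4815     2.3002]
x = (I − A)⁻¹ d = adj(I−A)·d / det(I−A), with det(I−A) = 0.192375:
  x_B = (0.3300·310 + 0.1425·70 + 0.1200·140) / 0.192375 = 129.075 / 0.192375 ≈ 670.96
  x_P = (0.0275·310 + 0.3325·70 + 0.0100·140) / 0.192375 = 33.20 / 0.192375 ≈ 172.58
  x_A = (0.2550·310 + 0.2850·70 + 0.4425·140) / 0.192375 = 160.95 / 0.192375 ≈ 836.65

x_P = 172.58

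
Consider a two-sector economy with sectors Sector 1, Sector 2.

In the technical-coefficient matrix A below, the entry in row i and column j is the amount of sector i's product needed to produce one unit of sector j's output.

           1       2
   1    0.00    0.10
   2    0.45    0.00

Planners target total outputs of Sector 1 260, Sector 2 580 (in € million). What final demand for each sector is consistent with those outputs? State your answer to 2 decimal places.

I − A =
  [   1.00    -0.10]
  [  -0.45     1.00]
d = (I − A) x:
  d_1 = (+1.00)·260 + (-0.10)·580 = 202.00
  d_2 = (-0.45)·260 + (+1.00)·580 = 463.00

d_1 = 202.00, d_2 = 463.00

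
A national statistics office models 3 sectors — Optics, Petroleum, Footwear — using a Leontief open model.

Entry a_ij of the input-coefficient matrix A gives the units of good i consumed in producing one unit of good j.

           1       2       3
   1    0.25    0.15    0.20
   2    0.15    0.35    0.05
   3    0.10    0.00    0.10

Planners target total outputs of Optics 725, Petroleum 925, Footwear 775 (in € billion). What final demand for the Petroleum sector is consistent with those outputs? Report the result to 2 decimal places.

d_2 = 453.75

I − A =
  [   0.75    -0.15    -0.20]
  [  -0.15     0.65    -0.05]
  [  -0.10     0.00     0.90]
d = (I − A) x:
  d_1 = (+0.75)·725 + (-0.15)·925 + (-0.20)·775 = 250.00
  d_2 = (-0.15)·725 + (+0.65)·925 + (-0.05)·775 = 453.75
  d_3 = (-0.10)·725 + (+0.00)·925 + (+0.90)·775 = 625.00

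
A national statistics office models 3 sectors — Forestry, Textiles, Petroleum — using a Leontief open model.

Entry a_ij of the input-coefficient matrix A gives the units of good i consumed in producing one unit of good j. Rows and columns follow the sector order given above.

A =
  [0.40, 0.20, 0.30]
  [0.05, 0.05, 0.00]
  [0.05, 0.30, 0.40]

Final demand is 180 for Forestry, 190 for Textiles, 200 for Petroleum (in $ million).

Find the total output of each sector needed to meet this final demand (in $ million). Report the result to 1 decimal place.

I − A =
  [   0.60    -0.20    -0.30]
  [  -0.05     0.95     0.00]
  [  -0.05    -0.30     0.60]
Cofactors of I−A, C_ij = (−1)^(i+j)·(minor ij) (rows/columns in the sector order above):
  C_11 = (0.95)(0.60) − (0.00)(-0.30) = 0.5700
  C_12 = −[(-0.05)(0.60) − (0.00)(-0.05)] = 0.0300
  C_13 = (-0.05)(-0.30) − (0.95)(-0.05) = 0.0625
  C_21 = −[(-0.20)(0.60) − (-0.30)(-0.30)] = 0.2100
  C_22 = (0.60)(0.60) − (-0.30)(-0.05) = 0.3450
  C_23 = −[(0.60)(-0.30) − (-0.20)(-0.05)] = 0.1900
  C_31 = (-0.20)(0.00) − (-0.30)(0.95) = 0.2850
  C_32 = −[(0.60)(0.00) − (-0.30)(-0.05)] = 0.0150
  C_33 = (0.60)(0.95) − (-0.20)(-0.05) = 0.5600
det(I−A) = Σ_j (I−A)_1j·C_1j = (0.60)(0.5700) + (-0.20)(0.0300) + (-0.30)(0.0625) = 0.31725
adj(I−A) = Cᵀ =
  [ 0.5700   0.2100   0.2850]
  [ 0.0300   0.3450   0.0150]
  [ 0.0625   0.1900   0.5600]
(I − A)⁻¹ = adj(I−A) / det(I−A) ≈
  [   1.7967     0.6619     0.8983]
  [   0.0946     1.0875     0.0473]
  [   0.1970     0.5989     1.7652]
x = (I − A)⁻¹ d = adj(I−A)·d / det(I−A), with det(I−A) = 0.31725:
  x_F = (0.5700·180 + 0.2100·190 + 0.2850·200) / 0.31725 = 199.50 / 0.31725 ≈ 628.8
  x_T = (0.0300·180 + 0.3450·190 + 0.0150·200) / 0.31725 = 73.95 / 0.31725 ≈ 233.1
  x_P = (0.0625·180 + 0.1900·190 + 0.5600·200) / 0.31725 = 159.35 / 0.31725 ≈ 502.3

x_F = 628.8, x_T = 233.1, x_P = 502.3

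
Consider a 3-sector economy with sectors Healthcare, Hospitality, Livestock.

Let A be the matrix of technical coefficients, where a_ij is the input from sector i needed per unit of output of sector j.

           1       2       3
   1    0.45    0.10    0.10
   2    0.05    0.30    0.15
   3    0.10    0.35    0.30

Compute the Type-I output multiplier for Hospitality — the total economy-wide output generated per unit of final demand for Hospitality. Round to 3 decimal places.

m_2 = 3.008

I − A =
  [   0.55    -0.10    -0.10]
  [  -0.05     0.70    -0.15]
  [  -0.10    -0.35     0.70]
Cofactors of I−A, C_ij = (−1)^(i+j)·(minor ij) (rows/columns in the sector order above):
  C_11 = (0.70)(0.70) − (-0.15)(-0.35) = 0.4375
  C_12 = −[(-0.05)(0.70) − (-0.15)(-0.10)] = 0.0500
  C_13 = (-0.05)(-0.35) − (0.70)(-0.10) = 0.0875
  C_21 = −[(-0.10)(0.70) − (-0.10)(-0.35)] = 0.1050
  C_22 = (0.55)(0.70) − (-0.10)(-0.10) = 0.3750
  C_23 = −[(0.55)(-0.35) − (-0.10)(-0.10)] = 0.2025
  C_31 = (-0.10)(-0.15) − (-0.10)(0.70) = 0.0850
  C_32 = −[(0.55)(-0.15) − (-0.10)(-0.05)] = 0.0875
  C_33 = (0.55)(0.70) − (-0.10)(-0.05) = 0.3800
det(I−A) = Σ_j (I−A)_1j·C_1j = (0.55)(0.4375) + (-0.10)(0.0500) + (-0.10)(0.0875) = 0.226875
adj(I−A) = Cᵀ =
  [ 0.4375   0.1050   0.0850]
  [ 0.0500   0.3750   0.0875]
  [ 0.0875   0.2025   0.3800]
(I − A)⁻¹ = adj(I−A) / det(I−A) ≈
  [   1.9284     0.4628     0.3747]
  [   0.2204     1.6529     0.3857]
  [   0.3857     0.8926     1.6749]
The output multiplier for sector j is the column-j sum of the Leontief inverse (I − A)⁻¹ = adj(I−A) / det(I−A).
Column 2 of adj(I−A): (0.1050, 0.3750, 0.2025); det(I−A) = 0.226875.
m_2 = (0.1050 + 0.3750 + 0.2025) / 0.226875 = 0.6825 / 0.226875 ≈ 3.008.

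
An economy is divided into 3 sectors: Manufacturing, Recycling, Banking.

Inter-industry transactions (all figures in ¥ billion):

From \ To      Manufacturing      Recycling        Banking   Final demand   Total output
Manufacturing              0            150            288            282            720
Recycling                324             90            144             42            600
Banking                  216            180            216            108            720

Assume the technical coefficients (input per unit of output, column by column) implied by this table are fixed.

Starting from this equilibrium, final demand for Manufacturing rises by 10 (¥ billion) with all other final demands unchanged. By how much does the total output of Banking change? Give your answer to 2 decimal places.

Technical coefficients a_ij = z_ij / X_j:
  a_11 = 0/720 = 0.00, a_21 = 324/720 = 0.45, a_31 = 216/720 = 0.30
  a_12 = 150/600 = 0.25, a_22 = 90/600 = 0.15, a_32 = 180/600 = 0.30
  a_13 = 288/720 = 0.40, a_23 = 144/720 = 0.20, a_33 = 216/720 = 0.30
I − A =
  [   1.00    -0.25    -0.40]
  [  -0.45     0.85    -0.20]
  [  -0.30    -0.30     0.70]
Cofactors of I−A, C_ij = (−1)^(i+j)·(minor ij) (rows/columns in the sector order above):
  C_11 = (0.85)(0.70) − (-0.20)(-0.30) = 0.5350
  C_12 = −[(-0.45)(0.70) − (-0.20)(-0.30)] = 0.3750
  C_13 = (-0.45)(-0.30) − (0.85)(-0.30) = 0.3900
  C_21 = −[(-0.25)(0.70) − (-0.40)(-0.30)] = 0.2950
  C_22 = (1.00)(0.70) − (-0.40)(-0.30) = 0.5800
  C_23 = −[(1.00)(-0.30) − (-0.25)(-0.30)] = 0.3750
  C_31 = (-0.25)(-0.20) − (-0.40)(0.85) = 0.3900
  C_32 = −[(1.00)(-0.20) − (-0.40)(-0.45)] = 0.3800
  C_33 = (1.00)(0.85) − (-0.25)(-0.45) = 0.7375
det(I−A) = Σ_j (I−A)_1j·C_1j = (1.00)(0.5350) + (-0.25)(0.3750) + (-0.40)(0.3900) = 0.28525
adj(I−A) = Cᵀ =
  [ 0.5350   0.2950   0.3900]
  [ 0.3750   0.5800   0.3800]
  [ 0.3900   0.3750   0.7375]
(I − A)⁻¹ = adj(I−A) / det(I−A) ≈
  [   1.8755     1.0342     1.3672]
  [   1.3146     2.0333     1.3322]
  [   1.3672     1.3146     2.5855]
Δx = (I − A)⁻¹ Δd with Δd having +10 in the Manufacturing component and 0 elsewhere.
So Δx_3 = L_31 · (+10), where L_31 = adj(I−A)_31 / det(I−A) = 0.3900 / 0.28525.
Δx_3 = 0.3900 × (+10) / 0.28525 = 3.90 / 0.28525 ≈ 13.67.

Δx_3 = 13.67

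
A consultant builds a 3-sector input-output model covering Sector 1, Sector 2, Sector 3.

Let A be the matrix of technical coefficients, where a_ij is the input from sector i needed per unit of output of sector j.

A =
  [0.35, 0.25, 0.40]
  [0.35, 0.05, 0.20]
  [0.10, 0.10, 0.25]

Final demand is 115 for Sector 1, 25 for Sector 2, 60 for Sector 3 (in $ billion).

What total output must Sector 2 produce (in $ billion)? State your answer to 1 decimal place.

x_2 = 182.8

I − A =
  [   0.65    -0.25    -0.40]
  [  -0.35     0.95    -0.20]
  [  -0.10    -0.10     0.75]
Cofactors of I−A, C_ij = (−1)^(i+j)·(minor ij) (rows/columns in the sector order above):
  C_11 = (0.95)(0.75) − (-0.20)(-0.10) = 0.6925
  C_12 = −[(-0.35)(0.75) − (-0.20)(-0.10)] = 0.2825
  C_13 = (-0.35)(-0.10) − (0.95)(-0.10) = 0.1300
  C_21 = −[(-0.25)(0.75) − (-0.40)(-0.10)] = 0.2275
  C_22 = (0.65)(0.75) − (-0.40)(-0.10) = 0.4475
  C_23 = −[(0.65)(-0.10) − (-0.25)(-0.10)] = 0.0900
  C_31 = (-0.25)(-0.20) − (-0.40)(0.95) = 0.4300
  C_32 = −[(0.65)(-0.20) − (-0.40)(-0.35)] = 0.2700
  C_33 = (0.65)(0.95) − (-0.25)(-0.35) = 0.5300
det(I−A) = Σ_j (I−A)_1j·C_1j = (0.65)(0.6925) + (-0.25)(0.2825) + (-0.40)(0.1300) = 0.3275
adj(I−A) = Cᵀ =
  [ 0.6925   0.2275   0.4300]
  [ 0.2825   0.4475   0.2700]
  [ 0.1300   0.0900   0.5300]
(I − A)⁻¹ = adj(I−A) / det(I−A) ≈
  [   2.1145     0.6947     1.3130]
  [   0.8626     1.3664     0.8244]
  [   0.3969     0.2748     1.6183]
x = (I − A)⁻¹ d = adj(I−A)·d / det(I−A), with det(I−A) = 0.3275:
  x_1 = (0.6925·115 + 0.2275·25 + 0.4300·60) / 0.3275 = 111.125 / 0.3275 ≈ 339.3
  x_2 = (0.2825·115 + 0.4475·25 + 0.2700·60) / 0.3275 = 59.875 / 0.3275 ≈ 182.8
  x_3 = (0.1300·115 + 0.0900·25 + 0.5300·60) / 0.3275 = 49.00 / 0.3275 ≈ 149.6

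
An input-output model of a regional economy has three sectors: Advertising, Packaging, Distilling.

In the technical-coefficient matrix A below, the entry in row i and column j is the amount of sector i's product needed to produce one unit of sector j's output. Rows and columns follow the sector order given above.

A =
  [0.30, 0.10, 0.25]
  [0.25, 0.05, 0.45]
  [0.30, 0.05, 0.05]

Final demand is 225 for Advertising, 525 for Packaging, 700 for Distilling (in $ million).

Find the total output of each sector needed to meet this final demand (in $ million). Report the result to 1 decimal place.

x_1 = 896.5, x_2 = 1304.2, x_3 = 1088.6

I − A =
  [   0.70    -0.10    -0.25]
  [  -0.25     0.95    -0.45]
  [  -0.30    -0.05     0.95]
Cofactors of I−A, C_ij = (−1)^(i+j)·(minor ij) (rows/columns in the sector order above):
  C_11 = (0.95)(0.95) − (-0.45)(-0.05) = 0.8800
  C_12 = −[(-0.25)(0.95) − (-0.45)(-0.30)] = 0.3725
  C_13 = (-0.25)(-0.05) − (0.95)(-0.30) = 0.2975
  C_21 = −[(-0.10)(0.95) − (-0.25)(-0.05)] = 0.1075
  C_22 = (0.70)(0.95) − (-0.25)(-0.30) = 0.5900
  C_23 = −[(0.70)(-0.05) − (-0.10)(-0.30)] = 0.0650
  C_31 = (-0.10)(-0.45) − (-0.25)(0.95) = 0.2825
  C_32 = −[(0.70)(-0.45) − (-0.25)(-0.25)] = 0.3775
  C_33 = (0.70)(0.95) − (-0.10)(-0.25) = 0.6400
det(I−A) = Σ_j (I−A)_1j·C_1j = (0.70)(0.8800) + (-0.10)(0.3725) + (-0.25)(0.2975) = 0.504375
adj(I−A) = Cᵀ =
  [ 0.8800   0.1075   0.2825]
  [ 0.3725   0.5900   0.3775]
  [ 0.2975   0.0650   0.6400]
(I − A)⁻¹ = adj(I−A) / det(I−A) ≈
  [   1.7447     0.2131     0.5601]
  [   0.7385     1.1698     0.7485]
  [   0.5898     0.1289     1.2689]
x = (I − A)⁻¹ d = adj(I−A)·d / det(I−A), with det(I−A) = 0.504375:
  x_1 = (0.8800·225 + 0.1075·525 + 0.2825·700) / 0.504375 = 452.1875 / 0.504375 ≈ 896.5
  x_2 = (0.3725·225 + 0.5900·525 + 0.3775·700) / 0.504375 = 657.8125 / 0.504375 ≈ 1304.2
  x_3 = (0.2975·225 + 0.0650·525 + 0.6400·700) / 0.504375 = 549.0625 / 0.504375 ≈ 1088.6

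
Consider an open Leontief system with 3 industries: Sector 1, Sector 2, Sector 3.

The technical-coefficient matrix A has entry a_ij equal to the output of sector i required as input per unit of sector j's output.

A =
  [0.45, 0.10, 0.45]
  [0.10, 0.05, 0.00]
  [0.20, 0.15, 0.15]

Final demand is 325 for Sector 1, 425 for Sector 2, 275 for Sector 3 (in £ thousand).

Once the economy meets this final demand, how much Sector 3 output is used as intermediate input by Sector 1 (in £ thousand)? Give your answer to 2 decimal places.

I − A =
  [   0.55    -0.10    -0.45]
  [  -0.10     0.95     0.00]
  [  -0.20    -0.15     0.85]
Cofactors of I−A, C_ij = (−1)^(i+j)·(minor ij) (rows/columns in the sector order above):
  C_11 = (0.95)(0.85) − (0.00)(-0.15) = 0.8075
  C_12 = −[(-0.10)(0.85) − (0.00)(-0.20)] = 0.0850
  C_13 = (-0.10)(-0.15) − (0.95)(-0.20) = 0.2050
  C_21 = −[(-0.10)(0.85) − (-0.45)(-0.15)] = 0.1525
  C_22 = (0.55)(0.85) − (-0.45)(-0.20) = 0.3775
  C_23 = −[(0.55)(-0.15) − (-0.10)(-0.20)] = 0.1025
  C_31 = (-0.10)(0.00) − (-0.45)(0.95) = 0.4275
  C_32 = −[(0.55)(0.00) − (-0.45)(-0.10)] = 0.0450
  C_33 = (0.55)(0.95) − (-0.10)(-0.10) = 0.5125
det(I−A) = Σ_j (I−A)_1j·C_1j = (0.55)(0.8075) + (-0.10)(0.0850) + (-0.45)(0.2050) = 0.343375
adj(I−A) = Cᵀ =
  [ 0.8075   0.1525   0.4275]
  [ 0.0850   0.3775   0.0450]
  [ 0.2050   0.1025   0.5125]
(I − A)⁻¹ = adj(I−A) / det(I−A) ≈
  [   2.3517     0.4441     1.2450]
  [   0.2475     1.0994     0.1311]
  [   0.5970     0.2985     1.4925]
First solve x = (I − A)⁻¹ d = adj(I−A)·d / det(I−A); in particular x_1 = (0.8075·325 + 0.1525·425 + 0.4275·275) / 0.343375 = 444.8125 / 0.343375 ≈ 1295.4132.
Intermediate flow from 3 to 1: z_31 = a_31 · x_1 = 0.20 × 444.8125 / 0.343375 = 88.9625 / 0.343375 ≈ 259.08.

z_31 = 259.08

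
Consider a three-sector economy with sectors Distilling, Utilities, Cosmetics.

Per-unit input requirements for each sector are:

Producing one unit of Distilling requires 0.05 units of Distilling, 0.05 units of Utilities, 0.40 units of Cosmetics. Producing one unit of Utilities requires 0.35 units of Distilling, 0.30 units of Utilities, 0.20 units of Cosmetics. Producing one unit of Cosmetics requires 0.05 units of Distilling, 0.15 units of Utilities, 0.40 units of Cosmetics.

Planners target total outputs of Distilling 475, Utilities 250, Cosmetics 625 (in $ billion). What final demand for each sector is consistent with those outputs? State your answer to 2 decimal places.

I − A =
  [   0.95    -0.35    -0.05]
  [  -0.05     0.70    -0.15]
  [  -0.40    -0.20     0.60]
d = (I − A) x:
  d_D = (+0.95)·475 + (-0.35)·250 + (-0.05)·625 = 332.50
  d_U = (-0.05)·475 + (+0.70)·250 + (-0.15)·625 = 57.50
  d_C = (-0.40)·475 + (-0.20)·250 + (+0.60)·625 = 135.00

d_D = 332.50, d_U = 57.50, d_C = 135.00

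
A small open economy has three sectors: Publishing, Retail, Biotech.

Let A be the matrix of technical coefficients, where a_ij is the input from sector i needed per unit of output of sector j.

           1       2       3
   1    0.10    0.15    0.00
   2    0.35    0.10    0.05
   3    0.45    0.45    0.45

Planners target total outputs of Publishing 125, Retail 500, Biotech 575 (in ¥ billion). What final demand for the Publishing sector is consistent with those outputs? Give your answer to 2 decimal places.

I − A =
  [   0.90    -0.15     0.00]
  [  -0.35     0.90    -0.05]
  [  -0.45    -0.45     0.55]
d = (I − A) x:
  d_1 = (+0.90)·125 + (-0.15)·500 + (+0.00)·575 = 37.50
  d_2 = (-0.35)·125 + (+0.90)·500 + (-0.05)·575 = 377.50
  d_3 = (-0.45)·125 + (-0.45)·500 + (+0.55)·575 = 35.00

d_1 = 37.50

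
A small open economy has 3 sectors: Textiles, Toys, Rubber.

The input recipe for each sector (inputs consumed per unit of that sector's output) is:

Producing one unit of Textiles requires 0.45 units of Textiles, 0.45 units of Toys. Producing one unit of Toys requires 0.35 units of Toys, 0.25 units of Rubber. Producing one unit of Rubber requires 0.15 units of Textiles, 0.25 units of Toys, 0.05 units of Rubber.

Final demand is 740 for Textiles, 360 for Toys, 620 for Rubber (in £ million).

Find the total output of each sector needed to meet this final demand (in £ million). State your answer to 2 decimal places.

I − A =
  [   0.55     0.00    -0.15]
  [  -0.45     0.65    -0.25]
  [   0.00    -0.25     0.95]
Cofactors of I−A, C_ij = (−1)^(i+j)·(minor ij) (rows/columns in the sector order above):
  C_11 = (0.65)(0.95) − (-0.25)(-0.25) = 0.5550
  C_12 = −[(-0.45)(0.95) − (-0.25)(0.00)] = 0.4275
  C_13 = (-0.45)(-0.25) − (0.65)(0.00) = 0.1125
  C_21 = −[(0.00)(0.95) − (-0.15)(-0.25)] = 0.0375
  C_22 = (0.55)(0.95) − (-0.15)(0.00) = 0.5225
  C_23 = −[(0.55)(-0.25) − (0.00)(0.00)] = 0.1375
  C_31 = (0.00)(-0.25) − (-0.15)(0.65) = 0.0975
  C_32 = −[(0.55)(-0.25) − (-0.15)(-0.45)] = 0.2050
  C_33 = (0.55)(0.65) − (0.00)(-0.45) = 0.3575
det(I−A) = Σ_j (I−A)_1j·C_1j = (0.55)(0.5550) + (0.00)(0.4275) + (-0.15)(0.1125) = 0.288375
adj(I−A) = Cᵀ =
  [ 0.5550   0.0375   0.0975]
  [ 0.4275   0.5225   0.2050]
  [ 0.1125   0.1375   0.3575]
(I − A)⁻¹ = adj(I−A) / det(I−A) ≈
  [   1.9246     0.1300     0.3381]
  [   1.4824     1.8119     0.7109]
  [   0.3901     0.4768     1.2397]
x = (I − A)⁻¹ d = adj(I−A)·d / det(I−A), with det(I−A) = 0.288375:
  x_1 = (0.5550·740 + 0.0375·360 + 0.0975·620) / 0.288375 = 484.65 / 0.288375 ≈ 1680.62
  x_2 = (0.4275·740 + 0.5225·360 + 0.2050·620) / 0.288375 = 631.55 / 0.288375 ≈ 2190.03
  x_3 = (0.1125·740 + 0.1375·360 + 0.3575·620) / 0.288375 = 354.40 / 0.288375 ≈ 1228.96

x_1 = 1680.62, x_2 = 2190.03, x_3 = 1228.96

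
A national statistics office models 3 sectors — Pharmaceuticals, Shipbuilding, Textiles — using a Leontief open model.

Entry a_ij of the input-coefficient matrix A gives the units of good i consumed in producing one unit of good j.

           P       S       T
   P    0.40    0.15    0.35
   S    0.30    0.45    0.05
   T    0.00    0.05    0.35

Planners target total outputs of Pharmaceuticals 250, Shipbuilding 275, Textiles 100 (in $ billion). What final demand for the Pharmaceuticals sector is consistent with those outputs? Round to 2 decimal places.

I − A =
  [   0.60    -0.15    -0.35]
  [  -0.30     0.55    -0.05]
  [   0.00    -0.05     0.65]
d = (I − A) x:
  d_P = (+0.60)·250 + (-0.15)·275 + (-0.35)·100 = 73.75
  d_S = (-0.30)·250 + (+0.55)·275 + (-0.05)·100 = 71.25
  d_T = (+0.00)·250 + (-0.05)·275 + (+0.65)·100 = 51.25

d_P = 73.75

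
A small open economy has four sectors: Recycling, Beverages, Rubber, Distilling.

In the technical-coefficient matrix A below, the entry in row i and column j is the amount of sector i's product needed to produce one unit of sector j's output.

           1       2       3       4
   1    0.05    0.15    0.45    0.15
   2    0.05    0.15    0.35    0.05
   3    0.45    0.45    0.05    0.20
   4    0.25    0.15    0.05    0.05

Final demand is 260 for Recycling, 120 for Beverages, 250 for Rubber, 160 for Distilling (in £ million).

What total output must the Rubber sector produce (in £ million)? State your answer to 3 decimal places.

I − A =
  [   0.95    -0.15    -0.45    -0.15]
  [  -0.05     0.85    -0.35    -0.05]
  [  -0.45    -0.45     0.95    -0.20]
  [  -0.25    -0.15    -0.05     0.95]
Compute the cofactors C_ij = (−1)^(i+j)·(3×3 minor ij) of I−A; the adjugate is their transpose:
adj(I−A) = Cᵀ =
  [ 0.59025   0.36450   0.42450   0.20175]
  [ 0.22475   0.59400   0.33250   0.13675]
  [ 0.43100   0.49950   0.71800   0.24550]
  [ 0.21350   0.21600   0.20200   0.40450]
det(I−A) = Σ_j (I−A)_1j·C_1j = (0.95)(0.59025) + (-0.15)(0.22475) + (-0.45)(0.43100) + (-0.15)(0.21350) = 0.30105
(I − A)⁻¹ = adj(I−A) / det(I−A) ≈
  [   1.9606     1.2108     1.4101     0.6702]
  [   0.7466     1.9731     1.1045     0.4542]
  [   1.4317     1.6592     2.3850     0.8155]
  [   0.7092     0.7175     0.6710     1.3436]
x = (I − A)⁻¹ d = adj(I−A)·d / det(I−A), with det(I−A) = 0.30105:
  x_1 = (0.59025·260 + 0.36450·120 + 0.42450·250 + 0.20175·160) / 0.30105 = 335.61 / 0.30105 ≈ 1114.798
  x_2 = (0.22475·260 + 0.59400·120 + 0.33250·250 + 0.13675·160) / 0.30105 = 234.72 / 0.30105 ≈ 779.671
  x_3 = (0.43100·260 + 0.49950·120 + 0.71800·250 + 0.24550·160) / 0.30105 = 390.78 / 0.30105 ≈ 1298.057
  x_4 = (0.21350·260 + 0.21600·120 + 0.20200·250 + 0.40450·160) / 0.30105 = 196.65 / 0.30105 ≈ 653.214

x_3 = 1298.057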